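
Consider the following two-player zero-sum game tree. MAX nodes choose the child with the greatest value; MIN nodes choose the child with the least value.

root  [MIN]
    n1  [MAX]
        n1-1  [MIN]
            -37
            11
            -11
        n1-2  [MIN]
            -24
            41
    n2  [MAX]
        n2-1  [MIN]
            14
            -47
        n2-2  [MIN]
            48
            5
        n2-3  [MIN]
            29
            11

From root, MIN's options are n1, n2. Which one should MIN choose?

n1-1 (MIN): min(-37, 11, -11) = -37
n1-2 (MIN): min(-24, 41) = -24
n1 (MAX): max(-37, -24) = -24
n2-1 (MIN): min(14, -47) = -47
n2-2 (MIN): min(48, 5) = 5
n2-3 (MIN): min(29, 11) = 11
n2 (MAX): max(-47, 5, 11) = 11
root (MIN): min(-24, 11) = -24
MIN at root wants the lowest of {n1=-24, n2=11}, so chooses n1.

n1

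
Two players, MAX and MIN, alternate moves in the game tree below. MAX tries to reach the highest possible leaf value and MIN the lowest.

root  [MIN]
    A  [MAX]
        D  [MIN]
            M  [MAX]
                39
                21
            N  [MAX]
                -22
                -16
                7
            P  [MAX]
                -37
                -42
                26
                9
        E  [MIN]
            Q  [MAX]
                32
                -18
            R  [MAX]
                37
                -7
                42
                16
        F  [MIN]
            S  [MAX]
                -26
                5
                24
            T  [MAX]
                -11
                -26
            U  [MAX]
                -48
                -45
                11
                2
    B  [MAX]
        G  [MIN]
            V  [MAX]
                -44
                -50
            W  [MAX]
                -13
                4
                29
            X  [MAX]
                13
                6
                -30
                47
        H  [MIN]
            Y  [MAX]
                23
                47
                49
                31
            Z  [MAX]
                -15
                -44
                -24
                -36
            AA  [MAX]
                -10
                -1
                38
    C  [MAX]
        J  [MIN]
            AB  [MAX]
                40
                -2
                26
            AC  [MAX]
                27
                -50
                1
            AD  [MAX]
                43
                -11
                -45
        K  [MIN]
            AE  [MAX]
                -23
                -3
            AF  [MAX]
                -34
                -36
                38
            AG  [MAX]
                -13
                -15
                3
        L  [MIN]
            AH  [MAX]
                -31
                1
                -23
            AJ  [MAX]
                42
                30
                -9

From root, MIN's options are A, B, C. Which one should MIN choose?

M (MAX): max(39, 21) = 39
N (MAX): max(-22, -16, 7) = 7
P (MAX): max(-37, -42, 26, 9) = 26
D (MIN): min(39, 7, 26) = 7
Q (MAX): max(32, -18) = 32
R (MAX): max(37, -7, 42, 16) = 42
E (MIN): min(32, 42) = 32
S (MAX): max(-26, 5, 24) = 24
T (MAX): max(-11, -26) = -11
U (MAX): max(-48, -45, 11, 2) = 11
F (MIN): min(24, -11, 11) = -11
A (MAX): max(7, 32, -11) = 32
V (MAX): max(-44, -50) = -44
W (MAX): max(-13, 4, 29) = 29
X (MAX): max(13, 6, -30, 47) = 47
G (MIN): min(-44, 29, 47) = -44
Y (MAX): max(23, 47, 49, 31) = 49
Z (MAX): max(-15, -44, -24, -36) = -15
AA (MAX): max(-10, -1, 38) = 38
H (MIN): min(49, -15, 38) = -15
B (MAX): max(-44, -15) = -15
AB (MAX): max(40, -2, 26) = 40
AC (MAX): max(27, -50, 1) = 27
AD (MAX): max(43, -11, -45) = 43
J (MIN): min(40, 27, 43) = 27
AE (MAX): max(-23, -3) = -3
AF (MAX): max(-34, -36, 38) = 38
AG (MAX): max(-13, -15, 3) = 3
K (MIN): min(-3, 38, 3) = -3
AH (MAX): max(-31, 1, -23) = 1
AJ (MAX): max(42, 30, -9) = 42
L (MIN): min(1, 42) = 1
C (MAX): max(27, -3, 1) = 27
root (MIN): min(32, -15, 27) = -15
MIN at root wants the lowest of {A=32, B=-15, C=27}, so chooses B.

B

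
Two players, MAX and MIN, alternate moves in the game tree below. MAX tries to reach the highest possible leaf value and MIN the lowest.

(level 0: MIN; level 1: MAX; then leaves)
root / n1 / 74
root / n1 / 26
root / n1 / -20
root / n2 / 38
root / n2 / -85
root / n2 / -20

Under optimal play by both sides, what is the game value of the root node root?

38

n1 (MAX): max(74, 26, -20) = 74
n2 (MAX): max(38, -85, -20) = 38
root (MIN): min(74, 38) = 38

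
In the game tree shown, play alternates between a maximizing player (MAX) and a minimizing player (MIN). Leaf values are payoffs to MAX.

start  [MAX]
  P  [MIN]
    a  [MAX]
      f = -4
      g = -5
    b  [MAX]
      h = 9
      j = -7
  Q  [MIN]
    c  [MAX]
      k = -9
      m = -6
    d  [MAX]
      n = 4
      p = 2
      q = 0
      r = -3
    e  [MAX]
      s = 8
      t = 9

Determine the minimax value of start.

a (MAX): max(-4, -5) = -4
b (MAX): max(9, -7) = 9
P (MIN): min(-4, 9) = -4
c (MAX): max(-9, -6) = -6
d (MAX): max(4, 2, 0, -3) = 4
e (MAX): max(8, 9) = 9
Q (MIN): min(-6, 4, 9) = -6
start (MAX): max(-4, -6) = -4

-4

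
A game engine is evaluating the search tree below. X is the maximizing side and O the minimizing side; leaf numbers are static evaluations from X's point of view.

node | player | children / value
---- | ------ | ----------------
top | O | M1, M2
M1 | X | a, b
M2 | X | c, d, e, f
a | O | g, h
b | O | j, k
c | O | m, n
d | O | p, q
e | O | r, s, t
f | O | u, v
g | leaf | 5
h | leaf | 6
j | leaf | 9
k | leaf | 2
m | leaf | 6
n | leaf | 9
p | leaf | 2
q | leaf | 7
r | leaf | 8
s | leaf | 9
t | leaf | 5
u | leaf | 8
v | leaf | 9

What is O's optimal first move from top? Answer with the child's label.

M1

a (O): min(5, 6) = 5
b (O): min(9, 2) = 2
M1 (X): max(5, 2) = 5
c (O): min(6, 9) = 6
d (O): min(2, 7) = 2
e (O): min(8, 9, 5) = 5
f (O): min(8, 9) = 8
M2 (X): max(6, 2, 5, 8) = 8
top (O): min(5, 8) = 5
O at top wants the lowest of {M1=5, M2=8}, so chooses M1.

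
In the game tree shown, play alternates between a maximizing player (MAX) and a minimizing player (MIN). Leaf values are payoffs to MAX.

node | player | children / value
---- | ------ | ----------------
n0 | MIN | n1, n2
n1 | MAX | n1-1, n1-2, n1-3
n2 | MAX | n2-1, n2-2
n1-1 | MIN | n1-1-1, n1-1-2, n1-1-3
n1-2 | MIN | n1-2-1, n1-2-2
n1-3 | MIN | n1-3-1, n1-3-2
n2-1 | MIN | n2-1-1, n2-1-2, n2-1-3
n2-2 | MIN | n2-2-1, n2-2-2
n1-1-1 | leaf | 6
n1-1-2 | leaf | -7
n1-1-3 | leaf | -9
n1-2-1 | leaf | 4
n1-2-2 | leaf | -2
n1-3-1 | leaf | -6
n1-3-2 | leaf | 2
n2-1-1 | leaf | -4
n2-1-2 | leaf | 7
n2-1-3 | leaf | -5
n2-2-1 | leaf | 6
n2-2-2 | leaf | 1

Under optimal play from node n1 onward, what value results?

n1-1 (MIN): min(6, -7, -9) = -9
n1-2 (MIN): min(4, -2) = -2
n1-3 (MIN): min(-6, 2) = -6
n1 (MAX): max(-9, -2, -6) = -2

-2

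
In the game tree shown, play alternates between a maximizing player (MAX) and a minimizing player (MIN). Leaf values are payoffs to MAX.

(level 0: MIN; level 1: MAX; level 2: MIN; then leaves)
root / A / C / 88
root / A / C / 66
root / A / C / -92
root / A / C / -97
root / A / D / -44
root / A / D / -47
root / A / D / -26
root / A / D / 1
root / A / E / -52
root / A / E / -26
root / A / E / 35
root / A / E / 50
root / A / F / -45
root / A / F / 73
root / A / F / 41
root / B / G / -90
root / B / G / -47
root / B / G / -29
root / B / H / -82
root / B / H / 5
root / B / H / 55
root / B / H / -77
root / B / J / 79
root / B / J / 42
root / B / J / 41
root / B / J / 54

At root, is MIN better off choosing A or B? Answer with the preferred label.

C (MIN): min(88, 66, -92, -97) = -97
D (MIN): min(-44, -47, -26, 1) = -47
E (MIN): min(-52, -26, 35, 50) = -52
F (MIN): min(-45, 73, 41) = -45
A (MAX): max(-97, -47, -52, -45) = -45
G (MIN): min(-90, -47, -29) = -90
H (MIN): min(-82, 5, 55, -77) = -82
J (MIN): min(79, 42, 41, 54) = 41
B (MAX): max(-90, -82, 41) = 41
MIN prefers the lower value; A=-45, B=41. A is better since -45 < 41.

A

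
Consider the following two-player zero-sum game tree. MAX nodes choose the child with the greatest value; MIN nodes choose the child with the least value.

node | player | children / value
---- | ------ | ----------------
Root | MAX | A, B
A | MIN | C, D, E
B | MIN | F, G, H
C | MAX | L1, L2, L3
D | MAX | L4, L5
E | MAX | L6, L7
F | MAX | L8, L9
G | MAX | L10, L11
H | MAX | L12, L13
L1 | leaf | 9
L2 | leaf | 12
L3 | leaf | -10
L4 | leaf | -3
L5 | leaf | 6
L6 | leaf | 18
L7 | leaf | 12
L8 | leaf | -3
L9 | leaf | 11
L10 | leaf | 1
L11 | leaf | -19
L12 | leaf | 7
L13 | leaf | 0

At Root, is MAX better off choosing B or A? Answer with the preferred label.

F (MAX): max(-3, 11) = 11
G (MAX): max(1, -19) = 1
H (MAX): max(7, 0) = 7
B (MIN): min(11, 1, 7) = 1
C (MAX): max(9, 12, -10) = 12
D (MAX): max(-3, 6) = 6
E (MAX): max(18, 12) = 18
A (MIN): min(12, 6, 18) = 6
MAX prefers the higher value; B=1, A=6. A is better since 6 > 1.

A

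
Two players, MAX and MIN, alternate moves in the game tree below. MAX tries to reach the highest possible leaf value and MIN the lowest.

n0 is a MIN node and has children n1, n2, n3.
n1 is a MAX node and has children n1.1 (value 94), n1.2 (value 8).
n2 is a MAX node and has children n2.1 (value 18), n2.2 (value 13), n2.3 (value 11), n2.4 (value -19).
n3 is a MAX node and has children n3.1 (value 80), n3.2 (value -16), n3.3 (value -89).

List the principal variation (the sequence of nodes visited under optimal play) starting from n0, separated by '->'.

n0 -> n2 -> n2.1

n1 (MAX): max(94, 8) = 94
n2 (MAX): max(18, 13, 11, -19) = 18
n3 (MAX): max(80, -16, -89) = 80
n0 (MIN): min(94, 18, 80) = 18
At n0, MIN picks n2 (lowest: 18).
At n2, MAX picks n2.1 (highest: 18).
Terminal value 18.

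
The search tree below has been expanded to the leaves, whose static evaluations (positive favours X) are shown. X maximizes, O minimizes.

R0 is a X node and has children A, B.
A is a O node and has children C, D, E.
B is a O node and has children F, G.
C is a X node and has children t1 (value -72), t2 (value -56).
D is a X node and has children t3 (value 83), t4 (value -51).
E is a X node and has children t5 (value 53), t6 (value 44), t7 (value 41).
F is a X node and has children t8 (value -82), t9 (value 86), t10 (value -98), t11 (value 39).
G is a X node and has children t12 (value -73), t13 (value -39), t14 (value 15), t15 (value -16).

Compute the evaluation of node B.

F (X): max(-82, 86, -98, 39) = 86
G (X): max(-73, -39, 15, -16) = 15
B (O): min(86, 15) = 15

15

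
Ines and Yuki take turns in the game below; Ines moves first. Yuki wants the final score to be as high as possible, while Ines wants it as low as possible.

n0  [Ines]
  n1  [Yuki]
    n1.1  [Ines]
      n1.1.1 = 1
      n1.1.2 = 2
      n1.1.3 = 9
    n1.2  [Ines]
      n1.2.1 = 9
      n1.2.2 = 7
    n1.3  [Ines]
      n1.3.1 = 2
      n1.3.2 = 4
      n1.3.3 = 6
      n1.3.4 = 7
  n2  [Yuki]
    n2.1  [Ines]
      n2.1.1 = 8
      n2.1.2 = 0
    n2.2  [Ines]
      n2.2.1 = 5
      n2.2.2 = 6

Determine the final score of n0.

n1.1 (Ines): min(1, 2, 9) = 1
n1.2 (Ines): min(9, 7) = 7
n1.3 (Ines): min(2, 4, 6, 7) = 2
n1 (Yuki): max(1, 7, 2) = 7
n2.1 (Ines): min(8, 0) = 0
n2.2 (Ines): min(5, 6) = 5
n2 (Yuki): max(0, 5) = 5
n0 (Ines): min(7, 5) = 5

5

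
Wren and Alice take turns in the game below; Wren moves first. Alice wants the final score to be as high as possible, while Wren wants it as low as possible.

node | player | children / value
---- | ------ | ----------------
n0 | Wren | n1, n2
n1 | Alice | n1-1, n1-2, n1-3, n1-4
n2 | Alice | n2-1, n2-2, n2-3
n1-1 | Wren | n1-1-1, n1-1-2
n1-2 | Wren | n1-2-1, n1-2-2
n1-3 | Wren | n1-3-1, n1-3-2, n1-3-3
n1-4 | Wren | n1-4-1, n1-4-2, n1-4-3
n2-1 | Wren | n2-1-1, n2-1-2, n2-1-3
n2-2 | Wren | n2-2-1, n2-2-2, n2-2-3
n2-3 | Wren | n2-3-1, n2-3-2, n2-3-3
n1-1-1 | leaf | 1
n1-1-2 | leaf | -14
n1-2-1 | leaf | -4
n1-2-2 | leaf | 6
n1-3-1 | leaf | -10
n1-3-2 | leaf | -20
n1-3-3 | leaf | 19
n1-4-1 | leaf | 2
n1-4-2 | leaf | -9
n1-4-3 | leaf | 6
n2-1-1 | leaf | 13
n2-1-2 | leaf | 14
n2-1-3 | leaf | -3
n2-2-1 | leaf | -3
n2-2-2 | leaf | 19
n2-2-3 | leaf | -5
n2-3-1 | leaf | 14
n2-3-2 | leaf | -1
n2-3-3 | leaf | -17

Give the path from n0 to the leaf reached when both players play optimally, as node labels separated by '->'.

n0 -> n1 -> n1-2 -> n1-2-1

n1-1 (Wren): min(1, -14) = -14
n1-2 (Wren): min(-4, 6) = -4
n1-3 (Wren): min(-10, -20, 19) = -20
n1-4 (Wren): min(2, -9, 6) = -9
n1 (Alice): max(-14, -4, -20, -9) = -4
n2-1 (Wren): min(13, 14, -3) = -3
n2-2 (Wren): min(-3, 19, -5) = -5
n2-3 (Wren): min(14, -1, -17) = -17
n2 (Alice): max(-3, -5, -17) = -3
n0 (Wren): min(-4, -3) = -4
At n0, Wren picks n1 (lowest: -4).
At n1, Alice picks n1-2 (highest: -4).
At n1-2, Wren picks n1-2-1 (lowest: -4).
Terminal value -4.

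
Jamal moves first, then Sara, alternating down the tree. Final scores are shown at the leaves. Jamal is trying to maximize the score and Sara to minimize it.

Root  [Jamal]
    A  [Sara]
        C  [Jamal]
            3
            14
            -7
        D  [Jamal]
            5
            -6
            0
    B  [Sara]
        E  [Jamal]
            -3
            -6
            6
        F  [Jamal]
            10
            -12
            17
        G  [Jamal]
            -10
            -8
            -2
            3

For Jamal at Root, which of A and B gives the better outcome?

A

C (Jamal): max(3, 14, -7) = 14
D (Jamal): max(5, -6, 0) = 5
A (Sara): min(14, 5) = 5
E (Jamal): max(-3, -6, 6) = 6
F (Jamal): max(10, -12, 17) = 17
G (Jamal): max(-10, -8, -2, 3) = 3
B (Sara): min(6, 17, 3) = 3
Jamal prefers the higher value; A=5, B=3. A is better since 5 > 3.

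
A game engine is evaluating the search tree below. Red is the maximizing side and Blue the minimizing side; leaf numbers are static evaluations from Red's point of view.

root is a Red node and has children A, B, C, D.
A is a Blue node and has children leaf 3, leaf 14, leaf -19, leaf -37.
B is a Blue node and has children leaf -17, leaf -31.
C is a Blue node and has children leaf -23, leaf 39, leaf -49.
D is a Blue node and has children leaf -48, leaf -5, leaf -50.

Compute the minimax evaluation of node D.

-50

D (Blue): min(-48, -5, -50) = -50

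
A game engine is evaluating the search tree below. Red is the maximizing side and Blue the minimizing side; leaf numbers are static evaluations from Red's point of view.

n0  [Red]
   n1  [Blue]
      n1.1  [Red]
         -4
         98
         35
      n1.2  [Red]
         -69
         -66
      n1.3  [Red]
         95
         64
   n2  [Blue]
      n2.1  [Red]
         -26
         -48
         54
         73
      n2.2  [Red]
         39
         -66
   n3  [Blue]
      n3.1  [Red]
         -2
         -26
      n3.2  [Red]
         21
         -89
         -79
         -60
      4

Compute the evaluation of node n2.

n2.1 (Red): max(-26, -48, 54, 73) = 73
n2.2 (Red): max(39, -66) = 39
n2 (Blue): min(73, 39) = 39

39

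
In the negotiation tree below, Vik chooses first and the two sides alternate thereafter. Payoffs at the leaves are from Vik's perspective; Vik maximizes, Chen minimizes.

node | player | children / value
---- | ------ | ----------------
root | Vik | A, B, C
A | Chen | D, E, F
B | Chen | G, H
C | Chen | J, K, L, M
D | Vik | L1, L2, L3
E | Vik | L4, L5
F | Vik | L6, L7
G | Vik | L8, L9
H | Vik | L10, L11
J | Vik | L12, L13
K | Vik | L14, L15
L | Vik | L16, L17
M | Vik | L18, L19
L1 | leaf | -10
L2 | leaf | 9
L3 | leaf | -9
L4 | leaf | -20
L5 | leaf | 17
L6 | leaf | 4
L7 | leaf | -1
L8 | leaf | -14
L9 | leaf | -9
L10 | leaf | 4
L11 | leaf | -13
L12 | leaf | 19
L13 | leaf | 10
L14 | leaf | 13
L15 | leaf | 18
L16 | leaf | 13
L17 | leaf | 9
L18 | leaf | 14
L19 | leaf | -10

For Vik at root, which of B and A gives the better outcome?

G (Vik): max(-14, -9) = -9
H (Vik): max(4, -13) = 4
B (Chen): min(-9, 4) = -9
D (Vik): max(-10, 9, -9) = 9
E (Vik): max(-20, 17) = 17
F (Vik): max(4, -1) = 4
A (Chen): min(9, 17, 4) = 4
Vik prefers the higher value; B=-9, A=4. A is better since 4 > -9.

A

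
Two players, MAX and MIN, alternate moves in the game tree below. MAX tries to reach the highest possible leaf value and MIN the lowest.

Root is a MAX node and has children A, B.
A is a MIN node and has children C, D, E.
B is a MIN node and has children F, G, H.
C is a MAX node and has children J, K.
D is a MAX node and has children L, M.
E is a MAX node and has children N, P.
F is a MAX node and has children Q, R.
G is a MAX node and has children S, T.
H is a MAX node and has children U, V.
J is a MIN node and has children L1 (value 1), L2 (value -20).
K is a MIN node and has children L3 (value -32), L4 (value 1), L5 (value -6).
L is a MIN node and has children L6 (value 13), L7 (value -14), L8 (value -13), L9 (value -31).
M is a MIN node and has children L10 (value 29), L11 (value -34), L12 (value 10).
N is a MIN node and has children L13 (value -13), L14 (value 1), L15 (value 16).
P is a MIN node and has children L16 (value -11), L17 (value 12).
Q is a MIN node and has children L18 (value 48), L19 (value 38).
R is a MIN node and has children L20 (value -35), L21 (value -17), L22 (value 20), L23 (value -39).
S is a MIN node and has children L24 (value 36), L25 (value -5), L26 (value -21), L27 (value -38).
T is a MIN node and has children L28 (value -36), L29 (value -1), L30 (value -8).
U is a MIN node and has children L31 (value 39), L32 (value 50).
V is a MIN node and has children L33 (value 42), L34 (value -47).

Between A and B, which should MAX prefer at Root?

J (MIN): min(1, -20) = -20
K (MIN): min(-32, 1, -6) = -32
C (MAX): max(-20, -32) = -20
L (MIN): min(13, -14, -13, -31) = -31
M (MIN): min(29, -34, 10) = -34
D (MAX): max(-31, -34) = -31
N (MIN): min(-13, 1, 16) = -13
P (MIN): min(-11, 12) = -11
E (MAX): max(-13, -11) = -11
A (MIN): min(-20, -31, -11) = -31
Q (MIN): min(48, 38) = 38
R (MIN): min(-35, -17, 20, -39) = -39
F (MAX): max(38, -39) = 38
S (MIN): min(36, -5, -21, -38) = -38
T (MIN): min(-36, -1, -8) = -36
G (MAX): max(-38, -36) = -36
U (MIN): min(39, 50) = 39
V (MIN): min(42, -47) = -47
H (MAX): max(39, -47) = 39
B (MIN): min(38, -36, 39) = -36
MAX prefers the higher value; A=-31, B=-36. A is better since -31 > -36.

A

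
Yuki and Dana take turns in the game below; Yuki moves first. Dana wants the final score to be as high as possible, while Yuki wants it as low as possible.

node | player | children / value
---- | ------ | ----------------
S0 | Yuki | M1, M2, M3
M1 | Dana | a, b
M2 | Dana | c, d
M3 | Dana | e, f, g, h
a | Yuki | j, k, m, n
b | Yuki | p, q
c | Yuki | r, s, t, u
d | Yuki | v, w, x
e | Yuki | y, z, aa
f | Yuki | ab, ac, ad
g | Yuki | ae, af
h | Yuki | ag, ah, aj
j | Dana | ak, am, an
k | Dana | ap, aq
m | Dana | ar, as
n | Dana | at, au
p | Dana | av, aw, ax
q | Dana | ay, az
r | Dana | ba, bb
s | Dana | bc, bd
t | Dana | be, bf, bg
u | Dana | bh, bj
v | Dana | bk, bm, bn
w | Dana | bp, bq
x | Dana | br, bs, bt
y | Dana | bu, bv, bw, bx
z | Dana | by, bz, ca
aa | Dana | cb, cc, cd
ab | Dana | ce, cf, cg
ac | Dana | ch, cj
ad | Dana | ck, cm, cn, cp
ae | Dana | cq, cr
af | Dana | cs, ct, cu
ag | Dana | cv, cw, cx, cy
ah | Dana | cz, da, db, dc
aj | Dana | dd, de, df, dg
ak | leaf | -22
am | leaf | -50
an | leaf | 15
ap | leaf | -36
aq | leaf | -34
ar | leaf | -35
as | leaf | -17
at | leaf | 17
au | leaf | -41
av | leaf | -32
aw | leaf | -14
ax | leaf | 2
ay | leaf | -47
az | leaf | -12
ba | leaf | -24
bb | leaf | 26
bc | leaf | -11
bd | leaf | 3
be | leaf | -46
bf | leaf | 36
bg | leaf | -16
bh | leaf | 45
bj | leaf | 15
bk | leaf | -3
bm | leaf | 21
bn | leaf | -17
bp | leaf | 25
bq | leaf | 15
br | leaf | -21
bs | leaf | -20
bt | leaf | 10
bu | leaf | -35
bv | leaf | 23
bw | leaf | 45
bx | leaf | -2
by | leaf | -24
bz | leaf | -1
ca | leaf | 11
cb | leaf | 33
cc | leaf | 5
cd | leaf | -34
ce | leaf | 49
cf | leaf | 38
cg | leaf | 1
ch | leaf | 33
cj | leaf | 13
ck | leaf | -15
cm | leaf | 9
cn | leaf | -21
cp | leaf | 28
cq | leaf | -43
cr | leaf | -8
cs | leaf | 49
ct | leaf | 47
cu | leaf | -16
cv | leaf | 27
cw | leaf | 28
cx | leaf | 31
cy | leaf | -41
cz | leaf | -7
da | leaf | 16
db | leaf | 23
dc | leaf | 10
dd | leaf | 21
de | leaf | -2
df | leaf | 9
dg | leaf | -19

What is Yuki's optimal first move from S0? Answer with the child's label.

j (Dana): max(-22, -50, 15) = 15
k (Dana): max(-36, -34) = -34
m (Dana): max(-35, -17) = -17
n (Dana): max(17, -41) = 17
a (Yuki): min(15, -34, -17, 17) = -34
p (Dana): max(-32, -14, 2) = 2
q (Dana): max(-47, -12) = -12
b (Yuki): min(2, -12) = -12
M1 (Dana): max(-34, -12) = -12
r (Dana): max(-24, 26) = 26
s (Dana): max(-11, 3) = 3
t (Dana): max(-46, 36, -16) = 36
u (Dana): max(45, 15) = 45
c (Yuki): min(26, 3, 36, 45) = 3
v (Dana): max(-3, 21, -17) = 21
w (Dana): max(25, 15) = 25
x (Dana): max(-21, -20, 10) = 10
d (Yuki): min(21, 25, 10) = 10
M2 (Dana): max(3, 10) = 10
y (Dana): max(-35, 23, 45, -2) = 45
z (Dana): max(-24, -1, 11) = 11
aa (Dana): max(33, 5, -34) = 33
e (Yuki): min(45, 11, 33) = 11
ab (Dana): max(49, 38, 1) = 49
ac (Dana): max(33, 13) = 33
ad (Dana): max(-15, 9, -21, 28) = 28
f (Yuki): min(49, 33, 28) = 28
ae (Dana): max(-43, -8) = -8
af (Dana): max(49, 47, -16) = 49
g (Yuki): min(-8, 49) = -8
ag (Dana): max(27, 28, 31, -41) = 31
ah (Dana): max(-7, 16, 23, 10) = 23
aj (Dana): max(21, -2, 9, -19) = 21
h (Yuki): min(31, 23, 21) = 21
M3 (Dana): max(11, 28, -8, 21) = 28
S0 (Yuki): min(-12, 10, 28) = -12
Yuki at S0 wants the lowest of {M1=-12, M2=10, M3=28}, so chooses M1.

M1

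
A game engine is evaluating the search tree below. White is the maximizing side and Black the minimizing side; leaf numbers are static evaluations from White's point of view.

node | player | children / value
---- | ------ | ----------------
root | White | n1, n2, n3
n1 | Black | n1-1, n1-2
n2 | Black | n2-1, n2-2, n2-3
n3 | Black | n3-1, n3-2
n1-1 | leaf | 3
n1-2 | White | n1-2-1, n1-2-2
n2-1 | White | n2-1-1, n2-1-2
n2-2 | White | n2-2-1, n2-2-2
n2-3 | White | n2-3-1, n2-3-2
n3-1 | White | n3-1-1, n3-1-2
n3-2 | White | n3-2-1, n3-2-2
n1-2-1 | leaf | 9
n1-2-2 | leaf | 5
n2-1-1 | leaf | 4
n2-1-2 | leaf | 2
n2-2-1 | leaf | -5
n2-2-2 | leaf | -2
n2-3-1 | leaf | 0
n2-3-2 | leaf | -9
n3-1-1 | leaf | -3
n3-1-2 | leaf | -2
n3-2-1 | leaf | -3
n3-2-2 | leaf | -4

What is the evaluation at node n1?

n1-2 (White): max(9, 5) = 9
n1 (Black): min(3, 9) = 3

3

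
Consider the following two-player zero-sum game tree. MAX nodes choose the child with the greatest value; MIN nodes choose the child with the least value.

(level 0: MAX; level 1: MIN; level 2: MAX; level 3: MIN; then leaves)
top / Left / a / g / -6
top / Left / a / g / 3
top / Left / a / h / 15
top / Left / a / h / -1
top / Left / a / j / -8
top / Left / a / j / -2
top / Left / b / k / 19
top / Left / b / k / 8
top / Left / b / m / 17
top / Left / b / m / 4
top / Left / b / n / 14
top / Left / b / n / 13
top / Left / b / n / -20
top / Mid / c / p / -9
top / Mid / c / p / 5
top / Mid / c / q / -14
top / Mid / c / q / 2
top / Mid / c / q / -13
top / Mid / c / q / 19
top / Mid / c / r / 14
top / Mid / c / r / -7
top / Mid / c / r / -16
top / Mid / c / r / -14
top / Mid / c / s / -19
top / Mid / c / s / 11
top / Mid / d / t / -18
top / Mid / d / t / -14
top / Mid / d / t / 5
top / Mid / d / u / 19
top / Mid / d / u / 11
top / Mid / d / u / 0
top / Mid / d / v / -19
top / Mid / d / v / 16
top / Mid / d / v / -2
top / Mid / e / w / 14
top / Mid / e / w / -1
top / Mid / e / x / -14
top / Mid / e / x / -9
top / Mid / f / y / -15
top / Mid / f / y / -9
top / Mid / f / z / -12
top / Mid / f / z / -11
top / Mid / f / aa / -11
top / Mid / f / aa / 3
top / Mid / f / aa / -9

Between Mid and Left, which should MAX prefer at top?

p (MIN): min(-9, 5) = -9
q (MIN): min(-14, 2, -13, 19) = -14
r (MIN): min(14, -7, -16, -14) = -16
s (MIN): min(-19, 11) = -19
c (MAX): max(-9, -14, -16, -19) = -9
t (MIN): min(-18, -14, 5) = -18
u (MIN): min(19, 11, 0) = 0
v (MIN): min(-19, 16, -2) = -19
d (MAX): max(-18, 0, -19) = 0
w (MIN): min(14, -1) = -1
x (MIN): min(-14, -9) = -14
e (MAX): max(-1, -14) = -1
y (MIN): min(-15, -9) = -15
z (MIN): min(-12, -11) = -12
aa (MIN): min(-11, 3, -9) = -11
f (MAX): max(-15, -12, -11) = -11
Mid (MIN): min(-9, 0, -1, -11) = -11
g (MIN): min(-6, 3) = -6
h (MIN): min(15, -1) = -1
j (MIN): min(-8, -2) = -8
a (MAX): max(-6, -1, -8) = -1
k (MIN): min(19, 8) = 8
m (MIN): min(17, 4) = 4
n (MIN): min(14, 13, -20) = -20
b (MAX): max(8, 4, -20) = 8
Left (MIN): min(-1, 8) = -1
MAX prefers the higher value; Mid=-11, Left=-1. Left is better since -1 > -11.

Left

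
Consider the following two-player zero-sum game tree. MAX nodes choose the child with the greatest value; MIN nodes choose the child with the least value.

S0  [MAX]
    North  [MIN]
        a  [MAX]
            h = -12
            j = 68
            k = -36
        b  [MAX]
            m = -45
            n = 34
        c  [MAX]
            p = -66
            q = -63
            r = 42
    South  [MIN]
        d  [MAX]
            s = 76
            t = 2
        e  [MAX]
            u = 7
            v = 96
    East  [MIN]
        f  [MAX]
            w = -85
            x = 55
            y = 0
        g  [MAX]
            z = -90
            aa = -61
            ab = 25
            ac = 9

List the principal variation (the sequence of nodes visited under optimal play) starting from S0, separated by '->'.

S0 -> South -> d -> s

a (MAX): max(-12, 68, -36) = 68
b (MAX): max(-45, 34) = 34
c (MAX): max(-66, -63, 42) = 42
North (MIN): min(68, 34, 42) = 34
d (MAX): max(76, 2) = 76
e (MAX): max(7, 96) = 96
South (MIN): min(76, 96) = 76
f (MAX): max(-85, 55, 0) = 55
g (MAX): max(-90, -61, 25, 9) = 25
East (MIN): min(55, 25) = 25
S0 (MAX): max(34, 76, 25) = 76
At S0, MAX picks South (highest: 76).
At South, MIN picks d (lowest: 76).
At d, MAX picks s (highest: 76).
Terminal value 76.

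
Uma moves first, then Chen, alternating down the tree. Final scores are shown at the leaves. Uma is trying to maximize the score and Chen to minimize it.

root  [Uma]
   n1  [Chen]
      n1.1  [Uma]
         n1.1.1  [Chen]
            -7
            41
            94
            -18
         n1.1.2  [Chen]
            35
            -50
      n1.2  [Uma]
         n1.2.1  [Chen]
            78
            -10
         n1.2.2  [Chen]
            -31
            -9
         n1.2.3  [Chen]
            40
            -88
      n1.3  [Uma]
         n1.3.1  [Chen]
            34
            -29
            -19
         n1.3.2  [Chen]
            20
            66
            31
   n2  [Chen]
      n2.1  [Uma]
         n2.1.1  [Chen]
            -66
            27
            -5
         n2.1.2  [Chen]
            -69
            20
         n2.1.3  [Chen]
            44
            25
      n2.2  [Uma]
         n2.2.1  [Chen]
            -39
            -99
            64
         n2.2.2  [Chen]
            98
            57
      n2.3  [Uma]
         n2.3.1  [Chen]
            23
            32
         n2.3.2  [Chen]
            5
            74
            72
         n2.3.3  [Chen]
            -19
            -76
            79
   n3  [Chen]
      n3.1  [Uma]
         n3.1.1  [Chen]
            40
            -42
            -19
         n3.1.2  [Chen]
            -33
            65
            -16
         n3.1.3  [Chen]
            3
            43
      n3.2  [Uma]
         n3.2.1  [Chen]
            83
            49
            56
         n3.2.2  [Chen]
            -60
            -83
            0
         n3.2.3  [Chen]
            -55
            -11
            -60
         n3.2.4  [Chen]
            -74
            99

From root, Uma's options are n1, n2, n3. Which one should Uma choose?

n2

n1.1.1 (Chen): min(-7, 41, 94, -18) = -18
n1.1.2 (Chen): min(35, -50) = -50
n1.1 (Uma): max(-18, -50) = -18
n1.2.1 (Chen): min(78, -10) = -10
n1.2.2 (Chen): min(-31, -9) = -31
n1.2.3 (Chen): min(40, -88) = -88
n1.2 (Uma): max(-10, -31, -88) = -10
n1.3.1 (Chen): min(34, -29, -19) = -29
n1.3.2 (Chen): min(20, 66, 31) = 20
n1.3 (Uma): max(-29, 20) = 20
n1 (Chen): min(-18, -10, 20) = -18
n2.1.1 (Chen): min(-66, 27, -5) = -66
n2.1.2 (Chen): min(-69, 20) = -69
n2.1.3 (Chen): min(44, 25) = 25
n2.1 (Uma): max(-66, -69, 25) = 25
n2.2.1 (Chen): min(-39, -99, 64) = -99
n2.2.2 (Chen): min(98, 57) = 57
n2.2 (Uma): max(-99, 57) = 57
n2.3.1 (Chen): min(23, 32) = 23
n2.3.2 (Chen): min(5, 74, 72) = 5
n2.3.3 (Chen): min(-19, -76, 79) = -76
n2.3 (Uma): max(23, 5, -76) = 23
n2 (Chen): min(25, 57, 23) = 23
n3.1.1 (Chen): min(40, -42, -19) = -42
n3.1.2 (Chen): min(-33, 65, -16) = -33
n3.1.3 (Chen): min(3, 43) = 3
n3.1 (Uma): max(-42, -33, 3) = 3
n3.2.1 (Chen): min(83, 49, 56) = 49
n3.2.2 (Chen): min(-60, -83, 0) = -83
n3.2.3 (Chen): min(-55, -11, -60) = -60
n3.2.4 (Chen): min(-74, 99) = -74
n3.2 (Uma): max(49, -83, -60, -74) = 49
n3 (Chen): min(3, 49) = 3
root (Uma): max(-18, 23, 3) = 23
Uma at root wants the highest of {n1=-18, n2=23, n3=3}, so chooses n2.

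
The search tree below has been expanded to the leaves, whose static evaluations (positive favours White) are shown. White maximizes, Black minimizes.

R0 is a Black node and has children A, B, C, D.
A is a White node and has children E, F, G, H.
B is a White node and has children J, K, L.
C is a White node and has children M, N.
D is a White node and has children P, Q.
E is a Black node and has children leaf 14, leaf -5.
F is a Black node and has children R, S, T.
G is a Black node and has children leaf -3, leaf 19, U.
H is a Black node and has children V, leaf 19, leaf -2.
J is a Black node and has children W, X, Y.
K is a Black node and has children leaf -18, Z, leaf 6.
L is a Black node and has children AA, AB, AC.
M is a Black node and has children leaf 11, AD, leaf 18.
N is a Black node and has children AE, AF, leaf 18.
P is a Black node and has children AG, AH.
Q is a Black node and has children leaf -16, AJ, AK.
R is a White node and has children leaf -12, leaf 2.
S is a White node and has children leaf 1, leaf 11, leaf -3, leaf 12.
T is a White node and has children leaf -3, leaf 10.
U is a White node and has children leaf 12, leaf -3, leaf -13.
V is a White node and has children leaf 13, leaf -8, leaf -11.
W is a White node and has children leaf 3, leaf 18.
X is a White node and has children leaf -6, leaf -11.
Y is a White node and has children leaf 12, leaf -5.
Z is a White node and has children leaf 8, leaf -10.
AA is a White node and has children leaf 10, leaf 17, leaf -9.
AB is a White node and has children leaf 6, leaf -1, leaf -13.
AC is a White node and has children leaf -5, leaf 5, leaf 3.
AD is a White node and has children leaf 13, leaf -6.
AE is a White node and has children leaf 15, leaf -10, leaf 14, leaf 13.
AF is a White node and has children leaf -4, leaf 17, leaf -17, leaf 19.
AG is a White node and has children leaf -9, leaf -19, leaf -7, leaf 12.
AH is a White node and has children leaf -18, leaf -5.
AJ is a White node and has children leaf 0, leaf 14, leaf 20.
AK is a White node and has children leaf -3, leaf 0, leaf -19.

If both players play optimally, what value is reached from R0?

E (Black): min(14, -5) = -5
R (White): max(-12, 2) = 2
S (White): max(1, 11, -3, 12) = 12
T (White): max(-3, 10) = 10
F (Black): min(2, 12, 10) = 2
U (White): max(12, -3, -13) = 12
G (Black): min(-3, 19, 12) = -3
V (White): max(13, -8, -11) = 13
H (Black): min(13, 19, -2) = -2
A (White): max(-5, 2, -3, -2) = 2
W (White): max(3, 18) = 18
X (White): max(-6, -11) = -6
Y (White): max(12, -5) = 12
J (Black): min(18, -6, 12) = -6
Z (White): max(8, -10) = 8
K (Black): min(-18, 8, 6) = -18
AA (White): max(10, 17, -9) = 17
AB (White): max(6, -1, -13) = 6
AC (White): max(-5, 5, 3) = 5
L (Black): min(17, 6, 5) = 5
B (White): max(-6, -18, 5) = 5
AD (White): max(13, -6) = 13
M (Black): min(11, 13, 18) = 11
AE (White): max(15, -10, 14, 13) = 15
AF (White): max(-4, 17, -17, 19) = 19
N (Black): min(15, 19, 18) = 15
C (White): max(11, 15) = 15
AG (White): max(-9, -19, -7, 12) = 12
AH (White): max(-18, -5) = -5
P (Black): min(12, -5) = -5
AJ (White): max(0, 14, 20) = 20
AK (White): max(-3, 0, -19) = 0
Q (Black): min(-16, 20, 0) = -16
D (White): max(-5, -16) = -5
R0 (Black): min(2, 5, 15, -5) = -5

-5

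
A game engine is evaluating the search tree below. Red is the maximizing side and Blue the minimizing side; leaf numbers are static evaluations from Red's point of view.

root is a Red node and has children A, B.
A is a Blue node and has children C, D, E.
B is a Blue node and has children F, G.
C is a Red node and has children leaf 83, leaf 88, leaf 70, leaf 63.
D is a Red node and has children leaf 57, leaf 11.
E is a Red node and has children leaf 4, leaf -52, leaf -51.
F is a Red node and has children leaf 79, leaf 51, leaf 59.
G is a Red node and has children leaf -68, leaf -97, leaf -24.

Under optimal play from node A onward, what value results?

4

C (Red): max(83, 88, 70, 63) = 88
D (Red): max(57, 11) = 57
E (Red): max(4, -52, -51) = 4
A (Blue): min(88, 57, 4) = 4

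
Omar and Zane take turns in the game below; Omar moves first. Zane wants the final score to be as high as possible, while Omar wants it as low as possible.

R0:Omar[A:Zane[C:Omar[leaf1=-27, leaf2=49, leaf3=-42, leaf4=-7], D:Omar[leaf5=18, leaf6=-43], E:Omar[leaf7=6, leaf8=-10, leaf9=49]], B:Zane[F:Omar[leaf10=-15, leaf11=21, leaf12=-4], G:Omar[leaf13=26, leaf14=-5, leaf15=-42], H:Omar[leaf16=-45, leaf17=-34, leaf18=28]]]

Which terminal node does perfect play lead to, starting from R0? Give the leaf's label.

leaf10

C (Omar): min(-27, 49, -42, -7) = -42
D (Omar): min(18, -43) = -43
E (Omar): min(6, -10, 49) = -10
A (Zane): max(-42, -43, -10) = -10
F (Omar): min(-15, 21, -4) = -15
G (Omar): min(26, -5, -42) = -42
H (Omar): min(-45, -34, 28) = -45
B (Zane): max(-15, -42, -45) = -15
R0 (Omar): min(-10, -15) = -15
At R0, Omar picks B (lowest: -15).
At B, Zane picks F (highest: -15).
At F, Omar picks leaf10 (lowest: -15).
Terminal value -15.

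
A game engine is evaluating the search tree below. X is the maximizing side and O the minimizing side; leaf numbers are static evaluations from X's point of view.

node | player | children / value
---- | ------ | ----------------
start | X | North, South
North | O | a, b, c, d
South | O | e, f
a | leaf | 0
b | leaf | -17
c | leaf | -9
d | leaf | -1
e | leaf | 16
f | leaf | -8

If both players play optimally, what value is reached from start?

-8

North (O): min(0, -17, -9, -1) = -17
South (O): min(16, -8) = -8
start (X): max(-17, -8) = -8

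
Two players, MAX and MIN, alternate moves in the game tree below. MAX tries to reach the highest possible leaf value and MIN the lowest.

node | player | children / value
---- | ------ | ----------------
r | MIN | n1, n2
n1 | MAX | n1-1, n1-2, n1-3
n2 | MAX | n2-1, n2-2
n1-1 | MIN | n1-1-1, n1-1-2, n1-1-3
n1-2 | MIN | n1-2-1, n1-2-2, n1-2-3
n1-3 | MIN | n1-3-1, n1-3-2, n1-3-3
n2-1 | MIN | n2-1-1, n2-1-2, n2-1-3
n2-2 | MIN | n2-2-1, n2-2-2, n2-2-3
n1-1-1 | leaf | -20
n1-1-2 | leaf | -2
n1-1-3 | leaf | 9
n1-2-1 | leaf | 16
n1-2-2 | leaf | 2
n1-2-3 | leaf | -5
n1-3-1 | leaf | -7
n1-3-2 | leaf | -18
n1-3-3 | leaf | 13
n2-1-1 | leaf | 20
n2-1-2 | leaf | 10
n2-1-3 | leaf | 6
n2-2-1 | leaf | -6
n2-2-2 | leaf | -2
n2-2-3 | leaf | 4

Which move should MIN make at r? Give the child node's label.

n1

n1-1 (MIN): min(-20, -2, 9) = -20
n1-2 (MIN): min(16, 2, -5) = -5
n1-3 (MIN): min(-7, -18, 13) = -18
n1 (MAX): max(-20, -5, -18) = -5
n2-1 (MIN): min(20, 10, 6) = 6
n2-2 (MIN): min(-6, -2, 4) = -6
n2 (MAX): max(6, -6) = 6
r (MIN): min(-5, 6) = -5
MIN at r wants the lowest of {n1=-5, n2=6}, so chooses n1.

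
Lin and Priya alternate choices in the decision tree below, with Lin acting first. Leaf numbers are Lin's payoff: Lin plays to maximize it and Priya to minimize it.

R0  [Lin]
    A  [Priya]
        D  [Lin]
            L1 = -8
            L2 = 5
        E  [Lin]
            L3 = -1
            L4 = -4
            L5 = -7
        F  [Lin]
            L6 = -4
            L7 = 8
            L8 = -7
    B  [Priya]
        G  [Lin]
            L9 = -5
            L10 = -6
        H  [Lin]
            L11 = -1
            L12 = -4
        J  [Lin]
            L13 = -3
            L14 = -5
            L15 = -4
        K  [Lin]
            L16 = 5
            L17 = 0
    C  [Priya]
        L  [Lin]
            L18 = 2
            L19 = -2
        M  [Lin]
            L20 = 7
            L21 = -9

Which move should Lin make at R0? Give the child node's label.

D (Lin): max(-8, 5) = 5
E (Lin): max(-1, -4, -7) = -1
F (Lin): max(-4, 8, -7) = 8
A (Priya): min(5, -1, 8) = -1
G (Lin): max(-5, -6) = -5
H (Lin): max(-1, -4) = -1
J (Lin): max(-3, -5, -4) = -3
K (Lin): max(5, 0) = 5
B (Priya): min(-5, -1, -3, 5) = -5
L (Lin): max(2, -2) = 2
M (Lin): max(7, -9) = 7
C (Priya): min(2, 7) = 2
R0 (Lin): max(-1, -5, 2) = 2
Lin at R0 wants the highest of {A=-1, B=-5, C=2}, so chooses C.

C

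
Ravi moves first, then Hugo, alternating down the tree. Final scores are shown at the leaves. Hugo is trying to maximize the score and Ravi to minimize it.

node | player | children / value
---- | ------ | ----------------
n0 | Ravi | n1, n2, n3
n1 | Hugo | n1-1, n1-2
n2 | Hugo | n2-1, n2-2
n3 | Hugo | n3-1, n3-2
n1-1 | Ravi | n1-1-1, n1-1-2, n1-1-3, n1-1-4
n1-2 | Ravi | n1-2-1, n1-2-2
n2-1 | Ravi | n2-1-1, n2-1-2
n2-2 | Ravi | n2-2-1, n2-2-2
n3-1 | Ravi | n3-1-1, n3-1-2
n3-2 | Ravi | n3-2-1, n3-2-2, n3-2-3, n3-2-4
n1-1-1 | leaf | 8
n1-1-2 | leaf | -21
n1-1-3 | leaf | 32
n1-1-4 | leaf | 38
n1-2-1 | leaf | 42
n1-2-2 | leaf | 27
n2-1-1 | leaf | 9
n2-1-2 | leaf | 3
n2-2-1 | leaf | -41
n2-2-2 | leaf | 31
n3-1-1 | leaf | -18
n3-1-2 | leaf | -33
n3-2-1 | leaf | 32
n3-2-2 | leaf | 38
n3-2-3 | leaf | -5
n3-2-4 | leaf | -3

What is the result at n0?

n1-1 (Ravi): min(8, -21, 32, 38) = -21
n1-2 (Ravi): min(42, 27) = 27
n1 (Hugo): max(-21, 27) = 27
n2-1 (Ravi): min(9, 3) = 3
n2-2 (Ravi): min(-41, 31) = -41
n2 (Hugo): max(3, -41) = 3
n3-1 (Ravi): min(-18, -33) = -33
n3-2 (Ravi): min(32, 38, -5, -3) = -5
n3 (Hugo): max(-33, -5) = -5
n0 (Ravi): min(27, 3, -5) = -5

-5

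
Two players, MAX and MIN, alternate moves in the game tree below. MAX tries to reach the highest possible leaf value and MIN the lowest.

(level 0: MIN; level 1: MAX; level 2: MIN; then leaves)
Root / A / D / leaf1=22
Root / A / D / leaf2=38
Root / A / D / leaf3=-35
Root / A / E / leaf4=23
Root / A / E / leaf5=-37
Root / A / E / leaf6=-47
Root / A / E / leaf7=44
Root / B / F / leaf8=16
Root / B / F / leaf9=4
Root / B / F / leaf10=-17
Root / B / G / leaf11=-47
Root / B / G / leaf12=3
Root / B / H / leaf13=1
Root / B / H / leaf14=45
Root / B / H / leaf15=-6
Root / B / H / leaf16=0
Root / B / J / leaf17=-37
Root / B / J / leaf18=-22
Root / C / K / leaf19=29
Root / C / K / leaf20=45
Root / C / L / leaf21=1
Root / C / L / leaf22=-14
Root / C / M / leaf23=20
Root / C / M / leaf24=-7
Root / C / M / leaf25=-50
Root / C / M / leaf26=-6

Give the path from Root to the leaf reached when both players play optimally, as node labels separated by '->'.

Root -> A -> D -> leaf3

D (MIN): min(22, 38, -35) = -35
E (MIN): min(23, -37, -47, 44) = -47
A (MAX): max(-35, -47) = -35
F (MIN): min(16, 4, -17) = -17
G (MIN): min(-47, 3) = -47
H (MIN): min(1, 45, -6, 0) = -6
J (MIN): min(-37, -22) = -37
B (MAX): max(-17, -47, -6, -37) = -6
K (MIN): min(29, 45) = 29
L (MIN): min(1, -14) = -14
M (MIN): min(20, -7, -50, -6) = -50
C (MAX): max(29, -14, -50) = 29
Root (MIN): min(-35, -6, 29) = -35
At Root, MIN picks A (lowest: -35).
At A, MAX picks D (highest: -35).
At D, MIN picks leaf3 (lowest: -35).
Terminal value -35.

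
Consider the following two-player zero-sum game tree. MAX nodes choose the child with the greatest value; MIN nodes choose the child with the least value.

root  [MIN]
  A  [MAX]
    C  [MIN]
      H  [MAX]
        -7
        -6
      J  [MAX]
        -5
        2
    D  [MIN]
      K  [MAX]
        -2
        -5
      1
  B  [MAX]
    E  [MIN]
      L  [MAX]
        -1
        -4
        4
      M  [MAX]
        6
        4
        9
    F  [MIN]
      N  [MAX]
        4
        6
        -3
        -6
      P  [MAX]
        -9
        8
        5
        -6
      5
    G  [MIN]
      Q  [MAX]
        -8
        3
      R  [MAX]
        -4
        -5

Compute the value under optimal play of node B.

5

L (MAX): max(-1, -4, 4) = 4
M (MAX): max(6, 4, 9) = 9
E (MIN): min(4, 9) = 4
N (MAX): max(4, 6, -3, -6) = 6
P (MAX): max(-9, 8, 5, -6) = 8
F (MIN): min(6, 8, 5) = 5
Q (MAX): max(-8, 3) = 3
R (MAX): max(-4, -5) = -4
G (MIN): min(3, -4) = -4
B (MAX): max(4, 5, -4) = 5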